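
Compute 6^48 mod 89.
Using repeated squaring. 48 = 32 + 16 (binary 110000). Repeated squaring mod 89: 6^1 ≡ 6; 6^2 ≡ 6² = 36 ≡ 36; 6^4 ≡ 36² = 1296 ≡ 50; 6^8 ≡ 50² = 2500 ≡ 8; 6^16 ≡ 8² = 64 ≡ 64; 6^32 ≡ 64² = 4096 ≡ 2. Multiply: 6^48 = 6^32 × 6^16 ≡ 2 × 64 (mod 89): 2 × 64 = 128 ≡ 39. So 6^48 ≡ 39 (mod 89).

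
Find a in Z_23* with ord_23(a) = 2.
22 has order 2 mod 23 since 22^{2} ≡ 1 (mod 23) and no smaller power works.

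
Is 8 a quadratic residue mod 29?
By Euler's criterion: 8^{14} ≡ 28 (mod 29). Since this equals -1 (≡ 28), 8 is not a QR.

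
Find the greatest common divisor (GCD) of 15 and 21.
3

Using the Euclidean algorithm:
15 = 0 × 21 + 15
21 = 1 × 15 + 6
15 = 2 × 6 + 3
6 = 2 × 3 + 0

GCD(15, 21) = 3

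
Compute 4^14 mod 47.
Using repeated squaring. 14 = 8 + 4 + 2 (binary 1110). Repeated squaring mod 47: 4^1 ≡ 4; 4^2 ≡ 4² = 16 ≡ 16; 4^4 ≡ 16² = 256 ≡ 21; 4^8 ≡ 21² = 441 ≡ 18. Multiply: 4^14 = 4^8 × 4^4 × 4^2 ≡ 18 × 21 × 16 (mod 47): 18 × 21 = 378 ≡ 2; 2 × 16 = 32 ≡ 32. So 4^14 ≡ 32 (mod 47).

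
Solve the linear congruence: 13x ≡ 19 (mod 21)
16

Since gcd(13, 21) = 1 divides 19, a solution exists.
Multiply both sides by the inverse of 13 mod 21:
  13^(-1) mod 21 = 13
  x ≡ 13 × 19 ≡ 247 ≡ 16 (mod 21)
Verification: 13 × 16 = 208 = 9 × 21 + 19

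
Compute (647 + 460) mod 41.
0

(647 + 460) = 1107
1107 mod 41 = 0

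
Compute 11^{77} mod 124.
3

Using successive squaring:
Binary expansion of 77: 1001101
Powers of 11 mod 124 (each is the square of the previous):
  11^1 ≡ 11 (mod 124)
  11^2 ≡ 11² = 121 ≡ 121 (mod 124)
  11^4 ≡ 121² = 14641 ≡ 9 (mod 124)
  11^8 ≡ 9² = 81 ≡ 81 (mod 124)
  11^16 ≡ 81² = 6561 ≡ 113 (mod 124)
  11^32 ≡ 113² = 12769 ≡ 121 (mod 124)
  11^64 ≡ 121² = 14641 ≡ 9 (mod 124)
77 = 64 + 8 + 4 + 1, so 11^77 = 11^64 × 11^8 × 11^4 × 11^1 ≡ 9 × 81 × 9 × 11 (mod 124)
Multiplying step by step:
  9 × 81 = 729 ≡ 109 (mod 124)
  109 × 9 = 981 ≡ 113 (mod 124)
  113 × 11 = 1243 ≡ 3 (mod 124)
Result: 11^77 ≡ 3 (mod 124)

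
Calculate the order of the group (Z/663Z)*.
384

Prime factorization: 663 = 3 × 13 × 17
Using the formula φ(n) = n × Π(1 - 1/p) for each prime factor p:
φ(663) = 663 × (1 - 1/3) × (1 - 1/13) × (1 - 1/17)
φ(663) = 384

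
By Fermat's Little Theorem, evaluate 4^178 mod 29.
By Fermat: 4^{28} ≡ 1 (mod 29). 178 = 6×28 + 10. So 4^{178} ≡ 4^{10} ≡ 23 (mod 29)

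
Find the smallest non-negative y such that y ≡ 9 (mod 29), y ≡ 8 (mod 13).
125

Using the Chinese Remainder Theorem:
M = product of moduli = 377
For equation 1: M_1 = 13, 13 ≡ 13 (mod 29), inverse of 13 mod 29 is 9 (check: 13 × 9 = 117 ≡ 1 (mod 29))
For equation 2: M_2 = 29, 29 ≡ 3 (mod 13), inverse of 29 mod 13 is 9 (check: 3 × 9 = 27 ≡ 1 (mod 13))
Combine: y ≡ Σ r_i×M_i×(M_i⁻¹ mod m_i) = 9×13×9 + 8×29×9 = 1053 + 2088 = 3141
3141 mod 377 = 125
y ≡ 125 (mod 377)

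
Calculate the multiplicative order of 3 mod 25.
Powers of 3 mod 25: 3^1≡3, 3^2≡9, 3^3≡2, 3^4≡6, 3^5≡18, 3^6≡4, 3^7≡12, 3^8≡11, 3^9≡8, 3^10≡24, 3^11≡22, 3^12≡16, 3^13≡23, 3^14≡19, 3^15≡7, 3^16≡21, 3^17≡13, 3^18≡14, 3^19≡17, 3^20≡1. Order = 20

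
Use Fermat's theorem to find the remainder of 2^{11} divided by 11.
2

By Fermat's Little Theorem, a^(p-1) ≡ 1 (mod p) for prime p and gcd(a, p) = 1
Here p = 11, so 2^10 ≡ 1 (mod 11)
We can reduce the exponent: 11 mod 10 = 1
So 2^11 ≡ 2^1 (mod 11)
Computing: 2^1 mod 11 = 2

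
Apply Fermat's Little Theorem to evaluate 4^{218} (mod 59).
57

By Fermat's Little Theorem, a^(p-1) ≡ 1 (mod p) for prime p and gcd(a, p) = 1
Here p = 59, so 4^58 ≡ 1 (mod 59)
We can reduce the exponent: 218 mod 58 = 44
So 4^218 ≡ 4^44 (mod 59)
Computing: 4^44 mod 59 = 57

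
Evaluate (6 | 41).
(6/41) = 6^{20} mod 41 = -1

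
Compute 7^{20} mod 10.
1

Using successive squaring:
Binary expansion of 20: 10100
Powers of 7 mod 10 (each is the square of the previous):
  7^1 ≡ 7 (mod 10)
  7^2 ≡ 7² = 49 ≡ 9 (mod 10)
  7^4 ≡ 9² = 81 ≡ 1 (mod 10)
  7^8 ≡ 1² = 1 ≡ 1 (mod 10)
  7^16 ≡ 1² = 1 ≡ 1 (mod 10)
20 = 16 + 4, so 7^20 = 7^16 × 7^4 ≡ 1 × 1 (mod 10)
Multiplying step by step:
  1 × 1 = 1 ≡ 1 (mod 10)
Result: 7^20 ≡ 1 (mod 10)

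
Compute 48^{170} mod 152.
112

Using successive squaring:
Binary expansion of 170: 10101010
Powers of 48 mod 152 (each is the square of the previous):
  48^1 ≡ 48 (mod 152)
  48^2 ≡ 48² = 2304 ≡ 24 (mod 152)
  48^4 ≡ 24² = 576 ≡ 120 (mod 152)
  48^8 ≡ 120² = 14400 ≡ 112 (mod 152)
  48^16 ≡ 112² = 12544 ≡ 80 (mod 152)
  48^32 ≡ 80² = 6400 ≡ 16 (mod 152)
  48^64 ≡ 16² = 256 ≡ 104 (mod 152)
  48^128 ≡ 104² = 10816 ≡ 24 (mod 152)
170 = 128 + 32 + 8 + 2, so 48^170 = 48^128 × 48^32 × 48^8 × 48^2 ≡ 24 × 16 × 112 × 24 (mod 152)
Multiplying step by step:
  24 × 16 = 384 ≡ 80 (mod 152)
  80 × 112 = 8960 ≡ 144 (mod 152)
  144 × 24 = 3456 ≡ 112 (mod 152)
Result: 48^170 ≡ 112 (mod 152)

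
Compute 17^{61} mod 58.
17

Using successive squaring:
Binary expansion of 61: 111101
Powers of 17 mod 58 (each is the square of the previous):
  17^1 ≡ 17 (mod 58)
  17^2 ≡ 17² = 289 ≡ 57 (mod 58)
  17^4 ≡ 57² = 3249 ≡ 1 (mod 58)
  17^8 ≡ 1² = 1 ≡ 1 (mod 58)
  17^16 ≡ 1² = 1 ≡ 1 (mod 58)
  17^32 ≡ 1² = 1 ≡ 1 (mod 58)
61 = 32 + 16 + 8 + 4 + 1, so 17^61 = 17^32 × 17^16 × 17^8 × 17^4 × 17^1 ≡ 1 × 1 × 1 × 1 × 17 (mod 58)
Multiplying step by step:
  1 × 1 = 1 ≡ 1 (mod 58)
  1 × 1 = 1 ≡ 1 (mod 58)
  1 × 1 = 1 ≡ 1 (mod 58)
  1 × 17 = 17 ≡ 17 (mod 58)
Result: 17^61 ≡ 17 (mod 58)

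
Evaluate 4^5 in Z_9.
5 = 4 + 1 (binary 101). Repeated squaring mod 9: 4^1 ≡ 4; 4^2 ≡ 4² = 16 ≡ 7; 4^4 ≡ 7² = 49 ≡ 4. Multiply: 4^5 = 4^4 × 4^1 ≡ 4 × 4 (mod 9): 4 × 4 = 16 ≡ 7. So 4^5 ≡ 7 (mod 9).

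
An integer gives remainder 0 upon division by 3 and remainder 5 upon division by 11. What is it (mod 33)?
M = 3 × 11 = 33. M₁ = 11, y₁ ≡ 2 (mod 3). M₂ = 3, y₂ ≡ 4 (mod 11). y = 0×11×2 + 5×3×4 ≡ 27 (mod 33). The smallest positive such number is 27.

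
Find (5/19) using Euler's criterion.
(5/19) = 5^{9} mod 19 = 1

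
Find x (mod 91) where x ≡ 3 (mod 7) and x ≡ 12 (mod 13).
M = 7 × 13 = 91. M₁ = 13, y₁ ≡ 6 (mod 7). M₂ = 7, y₂ ≡ 2 (mod 13). x = 3×13×6 + 12×7×2 ≡ 38 (mod 91)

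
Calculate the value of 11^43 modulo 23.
Using Fermat: 11^{22} ≡ 1 (mod 23). 43 ≡ 21 (mod 22). So 11^{43} ≡ 11^{21} ≡ 21 (mod 23)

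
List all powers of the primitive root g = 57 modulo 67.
g^1, g^2, ..., g^{66} mod 67: {57, 33, 5, 17, 31, 25, 18, 21, 58, 23, 38, 22, 48, 56, 43, 39, 12, 14, 61, 60, 3, 37, 32, 15, 51, 26, 8, 54, 63, 40, 2, 47, 66, 10, 34, 62, 50, 36, 42, 49, 46, 9, 44, 29, 45, 19, 11, 24, 28, 55, 53, 6, 7, 64, 30, 35, 52, 16, 41, 59, 13, 4, 27, 65, 20, 1}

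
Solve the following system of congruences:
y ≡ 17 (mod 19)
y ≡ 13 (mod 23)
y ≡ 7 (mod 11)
2658

Using the Chinese Remainder Theorem:
M = product of moduli = 4807
For equation 1: M_1 = 253, 253 ≡ 6 (mod 19), inverse of 253 mod 19 is 16 (check: 6 × 16 = 96 ≡ 1 (mod 19))
For equation 2: M_2 = 209, 209 ≡ 2 (mod 23), inverse of 209 mod 23 is 12 (check: 2 × 12 = 24 ≡ 1 (mod 23))
For equation 3: M_3 = 437, 437 ≡ 8 (mod 11), inverse of 437 mod 11 is 7 (check: 8 × 7 = 56 ≡ 1 (mod 11))
Combine: y ≡ Σ r_i×M_i×(M_i⁻¹ mod m_i) = 17×253×16 + 13×209×12 + 7×437×7 = 68816 + 32604 + 21413 = 122833
122833 mod 4807 = 2658
y ≡ 2658 (mod 4807)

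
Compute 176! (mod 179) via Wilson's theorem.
(178)! = (176)! × (177) × (178) ≡ -1 (mod 179). So (176)! ≡ -1 × [(178)(177)]^(-1) ≡ 89 (mod 179)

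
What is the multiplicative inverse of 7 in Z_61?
7^(-1) ≡ 35 (mod 61). Verification: 7 × 35 = 245 ≡ 1 (mod 61)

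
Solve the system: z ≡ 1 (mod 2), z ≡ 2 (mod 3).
M = 2 × 3 = 6. M₁ = 3, y₁ ≡ 1 (mod 2). M₂ = 2, y₂ ≡ 2 (mod 3). z = 1×3×1 + 2×2×2 ≡ 5 (mod 6)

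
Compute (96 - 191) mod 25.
5

(96 - 191) = -95
-95 mod 25 = 5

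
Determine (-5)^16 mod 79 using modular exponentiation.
Using repeated squaring. (-5) ≡ 74 (mod 79). 16 = 16 (binary 10000). Repeated squaring mod 79: 74^1 ≡ 74; 74^2 ≡ 74² = 5476 ≡ 25; 74^4 ≡ 25² = 625 ≡ 72; 74^8 ≡ 72² = 5184 ≡ 49; 74^16 ≡ 49² = 2401 ≡ 31. So (-5)^16 ≡ 31 (mod 79).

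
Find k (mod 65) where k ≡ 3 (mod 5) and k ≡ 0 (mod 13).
M = 5 × 13 = 65. M₁ = 13, y₁ ≡ 2 (mod 5). M₂ = 5, y₂ ≡ 8 (mod 13). k = 3×13×2 + 0×5×8 ≡ 13 (mod 65)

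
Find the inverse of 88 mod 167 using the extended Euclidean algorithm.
Extended GCD: 88(-74) + 167(39) = 1. So 88^(-1) ≡ 93 ≡ 93 (mod 167). Verify: 88 × 93 = 8184 ≡ 1 (mod 167)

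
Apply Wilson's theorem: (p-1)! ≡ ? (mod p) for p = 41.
By Wilson's theorem, (40)! ≡ -1 ≡ 40 (mod 41)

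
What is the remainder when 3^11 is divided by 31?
Using repeated squaring. 11 = 8 + 2 + 1 (binary 1011). Repeated squaring mod 31: 3^1 ≡ 3; 3^2 ≡ 3² = 9 ≡ 9; 3^4 ≡ 9² = 81 ≡ 19; 3^8 ≡ 19² = 361 ≡ 20. Multiply: 3^11 = 3^8 × 3^2 × 3^1 ≡ 20 × 9 × 3 (mod 31): 20 × 9 = 180 ≡ 25; 25 × 3 = 75 ≡ 13. So 3^11 ≡ 13 (mod 31).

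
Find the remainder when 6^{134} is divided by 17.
By Fermat: 6^{16} ≡ 1 (mod 17). 134 = 8×16 + 6. So 6^{134} ≡ 6^{6} ≡ 8 (mod 17)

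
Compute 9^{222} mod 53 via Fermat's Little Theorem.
44

By Fermat's Little Theorem, a^(p-1) ≡ 1 (mod p) for prime p and gcd(a, p) = 1
Here p = 53, so 9^52 ≡ 1 (mod 53)
We can reduce the exponent: 222 mod 52 = 14
So 9^222 ≡ 9^14 (mod 53)
Computing: 9^14 mod 53 = 44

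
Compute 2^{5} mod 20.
12

Using successive squaring:
Binary expansion of 5: 101
Powers of 2 mod 20 (each is the square of the previous):
  2^1 ≡ 2 (mod 20)
  2^2 ≡ 2² = 4 ≡ 4 (mod 20)
  2^4 ≡ 4² = 16 ≡ 16 (mod 20)
5 = 4 + 1, so 2^5 = 2^4 × 2^1 ≡ 16 × 2 (mod 20)
Multiplying step by step:
  16 × 2 = 32 ≡ 12 (mod 20)
Result: 2^5 ≡ 12 (mod 20)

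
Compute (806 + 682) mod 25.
13

(806 + 682) = 1488
1488 mod 25 = 13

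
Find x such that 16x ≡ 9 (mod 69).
48

Since gcd(16, 69) = 1 divides 9, a solution exists.
Multiply both sides by the inverse of 16 mod 69:
  16^(-1) mod 69 = 13
  x ≡ 13 × 9 ≡ 117 ≡ 48 (mod 69)
Verification: 16 × 48 = 768 = 11 × 69 + 9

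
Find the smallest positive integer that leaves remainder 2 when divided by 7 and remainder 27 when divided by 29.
M = 7 × 29 = 203. M₁ = 29, y₁ ≡ 1 (mod 7). M₂ = 7, y₂ ≡ 25 (mod 29). x = 2×29×1 + 27×7×25 ≡ 114 (mod 203). The smallest positive such number is 114.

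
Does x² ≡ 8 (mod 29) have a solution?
By Euler's criterion: 8^{14} ≡ 28 (mod 29). Since this equals -1 (≡ 28), 8 is not a QR.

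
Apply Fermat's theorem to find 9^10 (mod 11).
By Fermat's Little Theorem, 9^{10} ≡ 1 (mod 11) since 11 is prime and gcd(9, 11) = 1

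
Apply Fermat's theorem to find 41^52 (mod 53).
By Fermat's Little Theorem, 41^{52} ≡ 1 (mod 53) since 53 is prime and gcd(41, 53) = 1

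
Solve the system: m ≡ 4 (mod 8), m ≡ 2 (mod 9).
M = 8 × 9 = 72. M₁ = 9, y₁ ≡ 1 (mod 8). M₂ = 8, y₂ ≡ 8 (mod 9). m = 4×9×1 + 2×8×8 ≡ 20 (mod 72)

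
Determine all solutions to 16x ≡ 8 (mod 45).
23

Since gcd(16, 45) = 1 divides 8, a solution exists.
Multiply both sides by the inverse of 16 mod 45:
  16^(-1) mod 45 = 31
  x ≡ 31 × 8 ≡ 248 ≡ 23 (mod 45)
Verification: 16 × 23 = 368 = 8 × 45 + 8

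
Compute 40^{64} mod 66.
58

Using successive squaring:
Binary expansion of 64: 1000000
Powers of 40 mod 66 (each is the square of the previous):
  40^1 ≡ 40 (mod 66)
  40^2 ≡ 40² = 1600 ≡ 16 (mod 66)
  40^4 ≡ 16² = 256 ≡ 58 (mod 66)
  40^8 ≡ 58² = 3364 ≡ 64 (mod 66)
  40^16 ≡ 64² = 4096 ≡ 4 (mod 66)
  40^32 ≡ 4² = 16 ≡ 16 (mod 66)
  40^64 ≡ 16² = 256 ≡ 58 (mod 66)
64 is a power of 2, so 40^64 is the last square: ≡ 58 (mod 66)
Result: 40^64 ≡ 58 (mod 66)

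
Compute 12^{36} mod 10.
6

Using successive squaring:
Binary expansion of 36: 100100
Powers of 12 mod 10 (each is the square of the previous):
  12^1 ≡ 2 (mod 10)
  12^2 ≡ 2² = 4 ≡ 4 (mod 10)
  12^4 ≡ 4² = 16 ≡ 6 (mod 10)
  12^8 ≡ 6² = 36 ≡ 6 (mod 10)
  12^16 ≡ 6² = 36 ≡ 6 (mod 10)
  12^32 ≡ 6² = 36 ≡ 6 (mod 10)
36 = 32 + 4, so 12^36 = 12^32 × 12^4 ≡ 6 × 6 (mod 10)
Multiplying step by step:
  6 × 6 = 36 ≡ 6 (mod 10)
Result: 12^36 ≡ 6 (mod 10)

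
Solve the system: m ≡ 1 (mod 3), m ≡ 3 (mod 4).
M = 3 × 4 = 12. M₁ = 4, y₁ ≡ 1 (mod 3). M₂ = 3, y₂ ≡ 3 (mod 4). m = 1×4×1 + 3×3×3 ≡ 7 (mod 12)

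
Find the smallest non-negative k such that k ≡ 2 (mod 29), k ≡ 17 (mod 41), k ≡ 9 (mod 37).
1452

Using the Chinese Remainder Theorem:
M = product of moduli = 43993
For equation 1: M_1 = 1517, 1517 ≡ 9 (mod 29), inverse of 1517 mod 29 is 13 (check: 9 × 13 = 117 ≡ 1 (mod 29))
For equation 2: M_2 = 1073, 1073 ≡ 7 (mod 41), inverse of 1073 mod 41 is 6 (check: 7 × 6 = 42 ≡ 1 (mod 41))
For equation 3: M_3 = 1189, 1189 ≡ 5 (mod 37), inverse of 1189 mod 37 is 15 (check: 5 × 15 = 75 ≡ 1 (mod 37))
Combine: k ≡ Σ r_i×M_i×(M_i⁻¹ mod m_i) = 2×1517×13 + 17×1073×6 + 9×1189×15 = 39442 + 109446 + 160515 = 309403
309403 mod 43993 = 1452
k ≡ 1452 (mod 43993)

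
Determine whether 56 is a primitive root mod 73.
p - 1 = 72 has prime divisors 2, 3. Check 56^(72/q) mod 73 for each: 56^(72/2) = 56^36 ≡ 72, 56^(72/3) = 56^24 ≡ 1 (mod 73). Since 56^24 ≡ 1 (mod 73), the order of 56 divides 24 (in fact the order is 24) ≠ 72, so it is not a primitive root.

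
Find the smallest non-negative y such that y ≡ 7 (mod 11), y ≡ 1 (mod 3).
7

Using the Chinese Remainder Theorem:
M = product of moduli = 33
For equation 1: M_1 = 3, 3 ≡ 3 (mod 11), inverse of 3 mod 11 is 4 (check: 3 × 4 = 12 ≡ 1 (mod 11))
For equation 2: M_2 = 11, 11 ≡ 2 (mod 3), inverse of 11 mod 3 is 2 (check: 2 × 2 = 4 ≡ 1 (mod 3))
Combine: y ≡ Σ r_i×M_i×(M_i⁻¹ mod m_i) = 7×3×4 + 1×11×2 = 84 + 22 = 106
106 mod 33 = 7
y ≡ 7 (mod 33)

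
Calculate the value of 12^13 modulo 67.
Using repeated squaring. 13 = 8 + 4 + 1 (binary 1101). Repeated squaring mod 67: 12^1 ≡ 12; 12^2 ≡ 12² = 144 ≡ 10; 12^4 ≡ 10² = 100 ≡ 33; 12^8 ≡ 33² = 1089 ≡ 17. Multiply: 12^13 = 12^8 × 12^4 × 12^1 ≡ 17 × 33 × 12 (mod 67): 17 × 33 = 561 ≡ 25; 25 × 12 = 300 ≡ 32. So 12^13 ≡ 32 (mod 67).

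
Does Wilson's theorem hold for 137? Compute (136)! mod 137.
(136)! mod 137 = 136. Since this equals -1 (mod 137), Wilson confirms 137 is prime.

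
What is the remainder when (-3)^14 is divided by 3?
Using repeated squaring. (-3) ≡ 0 (mod 3). 14 = 8 + 4 + 2 (binary 1110). Repeated squaring mod 3: 0^1 ≡ 0; 0^2 ≡ 0² = 0 ≡ 0; 0^4 ≡ 0² = 0 ≡ 0; 0^8 ≡ 0² = 0 ≡ 0. Multiply: (-3)^14 ≡ 0^8 × 0^4 × 0^2 ≡ 0 × 0 × 0 (mod 3): 0 × 0 = 0 ≡ 0; 0 × 0 = 0 ≡ 0. So (-3)^14 ≡ 0 (mod 3).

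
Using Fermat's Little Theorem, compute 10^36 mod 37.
By Fermat's Little Theorem, 10^{36} ≡ 1 (mod 37) since 37 is prime and gcd(10, 37) = 1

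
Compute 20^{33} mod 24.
8

Using successive squaring:
Binary expansion of 33: 100001
Powers of 20 mod 24 (each is the square of the previous):
  20^1 ≡ 20 (mod 24)
  20^2 ≡ 20² = 400 ≡ 16 (mod 24)
  20^4 ≡ 16² = 256 ≡ 16 (mod 24)
  20^8 ≡ 16² = 256 ≡ 16 (mod 24)
  20^16 ≡ 16² = 256 ≡ 16 (mod 24)
  20^32 ≡ 16² = 256 ≡ 16 (mod 24)
33 = 32 + 1, so 20^33 = 20^32 × 20^1 ≡ 16 × 20 (mod 24)
Multiplying step by step:
  16 × 20 = 320 ≡ 8 (mod 24)
Result: 20^33 ≡ 8 (mod 24)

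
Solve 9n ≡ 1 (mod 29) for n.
9^(-1) ≡ 13 (mod 29). Verification: 9 × 13 = 117 ≡ 1 (mod 29)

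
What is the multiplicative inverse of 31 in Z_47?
31^(-1) ≡ 44 (mod 47). Verification: 31 × 44 = 1364 ≡ 1 (mod 47)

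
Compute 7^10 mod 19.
10 = 8 + 2 (binary 1010). Repeated squaring mod 19: 7^1 ≡ 7; 7^2 ≡ 7² = 49 ≡ 11; 7^4 ≡ 11² = 121 ≡ 7; 7^8 ≡ 7² = 49 ≡ 11. Multiply: 7^10 = 7^8 × 7^2 ≡ 11 × 11 (mod 19): 11 × 11 = 121 ≡ 7. So 7^10 ≡ 7 (mod 19).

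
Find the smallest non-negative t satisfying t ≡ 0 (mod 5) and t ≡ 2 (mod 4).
M = 5 × 4 = 20. M₁ = 4, y₁ ≡ 4 (mod 5). M₂ = 5, y₂ ≡ 1 (mod 4). t = 0×4×4 + 2×5×1 ≡ 10 (mod 20)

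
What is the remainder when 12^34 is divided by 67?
Using repeated squaring. 34 = 32 + 2 (binary 100010). Repeated squaring mod 67: 12^1 ≡ 12; 12^2 ≡ 12² = 144 ≡ 10; 12^4 ≡ 10² = 100 ≡ 33; 12^8 ≡ 33² = 1089 ≡ 17; 12^16 ≡ 17² = 289 ≡ 21; 12^32 ≡ 21² = 441 ≡ 39. Multiply: 12^34 = 12^32 × 12^2 ≡ 39 × 10 (mod 67): 39 × 10 = 390 ≡ 55. So 12^34 ≡ 55 (mod 67).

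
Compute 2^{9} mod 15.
2

Using successive squaring:
Binary expansion of 9: 1001
Powers of 2 mod 15 (each is the square of the previous):
  2^1 ≡ 2 (mod 15)
  2^2 ≡ 2² = 4 ≡ 4 (mod 15)
  2^4 ≡ 4² = 16 ≡ 1 (mod 15)
  2^8 ≡ 1² = 1 ≡ 1 (mod 15)
9 = 8 + 1, so 2^9 = 2^8 × 2^1 ≡ 1 × 2 (mod 15)
Multiplying step by step:
  1 × 2 = 2 ≡ 2 (mod 15)
Result: 2^9 ≡ 2 (mod 15)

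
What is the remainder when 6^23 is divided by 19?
Using Fermat: 6^{18} ≡ 1 (mod 19). 23 ≡ 5 (mod 18). So 6^{23} ≡ 6^{5} ≡ 5 (mod 19)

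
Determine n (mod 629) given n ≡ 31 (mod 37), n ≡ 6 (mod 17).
142

Using the Chinese Remainder Theorem:
M = product of moduli = 629
For equation 1: M_1 = 17, 17 ≡ 17 (mod 37), inverse of 17 mod 37 is 24 (check: 17 × 24 = 408 ≡ 1 (mod 37))
For equation 2: M_2 = 37, 37 ≡ 3 (mod 17), inverse of 37 mod 17 is 6 (check: 3 × 6 = 18 ≡ 1 (mod 17))
Combine: n ≡ Σ r_i×M_i×(M_i⁻¹ mod m_i) = 31×17×24 + 6×37×6 = 12648 + 1332 = 13980
13980 mod 629 = 142
n ≡ 142 (mod 629)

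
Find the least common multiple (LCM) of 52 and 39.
156

First find GCD(52, 39) using the Euclidean algorithm:
52 = 1 × 39 + 13
39 = 3 × 13 + 0
GCD(52, 39) = 13

LCM formula: LCM(a, b) = (a × b) / GCD(a, b)
LCM(52, 39) = (52 × 39) / 13
LCM(52, 39) = 2028 / 13
LCM(52, 39) = 156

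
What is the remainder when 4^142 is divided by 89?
Using Fermat: 4^{88} ≡ 1 (mod 89). 142 ≡ 54 (mod 88). So 4^{142} ≡ 4^{54} ≡ 67 (mod 89)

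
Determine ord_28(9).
Powers of 9 mod 28: 9^1≡9, 9^2≡25, 9^3≡1. Order = 3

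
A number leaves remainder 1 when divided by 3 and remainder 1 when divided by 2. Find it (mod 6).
M = 3 × 2 = 6. M₁ = 2, y₁ ≡ 2 (mod 3). M₂ = 3, y₂ ≡ 1 (mod 2). n = 1×2×2 + 1×3×1 ≡ 1 (mod 6)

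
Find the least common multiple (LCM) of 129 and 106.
13674

First find GCD(129, 106) using the Euclidean algorithm:
129 = 1 × 106 + 23
106 = 4 × 23 + 14
23 = 1 × 14 + 9
14 = 1 × 9 + 5
9 = 1 × 5 + 4
5 = 1 × 4 + 1
4 = 4 × 1 + 0
GCD(129, 106) = 1

LCM formula: LCM(a, b) = (a × b) / GCD(a, b)
LCM(129, 106) = (129 × 106) / 1
LCM(129, 106) = 13674 / 1
LCM(129, 106) = 13674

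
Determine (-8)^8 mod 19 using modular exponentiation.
(-8) ≡ 11 (mod 19). 8 = 8 (binary 1000). Repeated squaring mod 19: 11^1 ≡ 11; 11^2 ≡ 11² = 121 ≡ 7; 11^4 ≡ 7² = 49 ≡ 11; 11^8 ≡ 11² = 121 ≡ 7. So (-8)^8 ≡ 7 (mod 19).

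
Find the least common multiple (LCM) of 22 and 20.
220

First find GCD(22, 20) using the Euclidean algorithm:
22 = 1 × 20 + 2
20 = 10 × 2 + 0
GCD(22, 20) = 2

LCM formula: LCM(a, b) = (a × b) / GCD(a, b)
LCM(22, 20) = (22 × 20) / 2
LCM(22, 20) = 440 / 2
LCM(22, 20) = 220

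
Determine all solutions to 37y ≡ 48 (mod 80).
64

Since gcd(37, 80) = 1 divides 48, a solution exists.
Multiply both sides by the inverse of 37 mod 80:
  37^(-1) mod 80 = 13
  x ≡ 13 × 48 ≡ 624 ≡ 64 (mod 80)
Verification: 37 × 64 = 2368 = 29 × 80 + 48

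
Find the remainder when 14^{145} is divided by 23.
By Fermat: 14^{22} ≡ 1 (mod 23). 145 = 6×22 + 13. So 14^{145} ≡ 14^{13} ≡ 11 (mod 23)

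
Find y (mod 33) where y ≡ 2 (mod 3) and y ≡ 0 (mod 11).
M = 3 × 11 = 33. M₁ = 11, y₁ ≡ 2 (mod 3). M₂ = 3, y₂ ≡ 4 (mod 11). y = 2×11×2 + 0×3×4 ≡ 11 (mod 33)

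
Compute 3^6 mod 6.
6 = 4 + 2 (binary 110). Repeated squaring mod 6: 3^1 ≡ 3; 3^2 ≡ 3² = 9 ≡ 3; 3^4 ≡ 3² = 9 ≡ 3. Multiply: 3^6 = 3^4 × 3^2 ≡ 3 × 3 (mod 6): 3 × 3 = 9 ≡ 3. So 3^6 ≡ 3 (mod 6).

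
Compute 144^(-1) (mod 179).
144^(-1) ≡ 46 (mod 179). Verification: 144 × 46 = 6624 ≡ 1 (mod 179)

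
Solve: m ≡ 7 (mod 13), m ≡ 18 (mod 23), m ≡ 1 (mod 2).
M = 13 × 23 × 2 = 598. M₁ = 46, y₁ ≡ 2 (mod 13). M₂ = 26, y₂ ≡ 8 (mod 23). M₃ = 299, y₃ ≡ 1 (mod 2). m = 7×46×2 + 18×26×8 + 1×299×1 ≡ 501 (mod 598)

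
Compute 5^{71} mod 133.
80

Using successive squaring:
Binary expansion of 71: 1000111
Powers of 5 mod 133 (each is the square of the previous):
  5^1 ≡ 5 (mod 133)
  5^2 ≡ 5² = 25 ≡ 25 (mod 133)
  5^4 ≡ 25² = 625 ≡ 93 (mod 133)
  5^8 ≡ 93² = 8649 ≡ 4 (mod 133)
  5^16 ≡ 4² = 16 ≡ 16 (mod 133)
  5^32 ≡ 16² = 256 ≡ 123 (mod 133)
  5^64 ≡ 123² = 15129 ≡ 100 (mod 133)
71 = 64 + 4 + 2 + 1, so 5^71 = 5^64 × 5^4 × 5^2 × 5^1 ≡ 100 × 93 × 25 × 5 (mod 133)
Multiplying step by step:
  100 × 93 = 9300 ≡ 123 (mod 133)
  123 × 25 = 3075 ≡ 16 (mod 133)
  16 × 5 = 80 ≡ 80 (mod 133)
Result: 5^71 ≡ 80 (mod 133)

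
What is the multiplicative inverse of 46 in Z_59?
9

Using Extended Euclidean Algorithm:
gcd(46, 59) = 1
Bezout coefficients: 46 × 9 + 59 × -7 = 1
So 46 × 9 ≡ 1 (mod 59)
The inverse is 9 mod 59 = 9
Verification: 46 × 9 = 414 = 7 × 59 + 1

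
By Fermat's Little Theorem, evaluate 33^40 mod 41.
By Fermat's Little Theorem, 33^{40} ≡ 1 (mod 41) since 41 is prime and gcd(33, 41) = 1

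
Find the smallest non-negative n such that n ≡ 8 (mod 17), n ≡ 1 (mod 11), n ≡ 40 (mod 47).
2014

Using the Chinese Remainder Theorem:
M = product of moduli = 8789
For equation 1: M_1 = 517, 517 ≡ 7 (mod 17), inverse of 517 mod 17 is 5 (check: 7 × 5 = 35 ≡ 1 (mod 17))
For equation 2: M_2 = 799, 799 ≡ 7 (mod 11), inverse of 799 mod 11 is 8 (check: 7 × 8 = 56 ≡ 1 (mod 11))
For equation 3: M_3 = 187, 187 ≡ 46 (mod 47), inverse of 187 mod 47 is 46 (check: 46 × 46 = 2116 ≡ 1 (mod 47))
Combine: n ≡ Σ r_i×M_i×(M_i⁻¹ mod m_i) = 8×517×5 + 1×799×8 + 40×187×46 = 20680 + 6392 + 344080 = 371152
371152 mod 8789 = 2014
n ≡ 2014 (mod 8789)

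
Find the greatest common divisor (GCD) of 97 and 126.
1

Using the Euclidean algorithm:
97 = 0 × 126 + 97
126 = 1 × 97 + 29
97 = 3 × 29 + 10
29 = 2 × 10 + 9
10 = 1 × 9 + 1
9 = 9 × 1 + 0

GCD(97, 126) = 1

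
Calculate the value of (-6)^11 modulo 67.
Using repeated squaring. (-6) ≡ 61 (mod 67). 11 = 8 + 2 + 1 (binary 1011). Repeated squaring mod 67: 61^1 ≡ 61; 61^2 ≡ 61² = 3721 ≡ 36; 61^4 ≡ 36² = 1296 ≡ 23; 61^8 ≡ 23² = 529 ≡ 60. Multiply: (-6)^11 ≡ 61^8 × 61^2 × 61^1 ≡ 60 × 36 × 61 (mod 67): 60 × 36 = 2160 ≡ 16; 16 × 61 = 976 ≡ 38. So (-6)^11 ≡ 38 (mod 67).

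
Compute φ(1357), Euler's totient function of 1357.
1276

Prime factorization: 1357 = 23 × 59
Using the formula φ(n) = n × Π(1 - 1/p) for each prime factor p:
φ(1357) = 1357 × (1 - 1/23) × (1 - 1/59)
φ(1357) = 1276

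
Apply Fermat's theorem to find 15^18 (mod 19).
By Fermat's Little Theorem, 15^{18} ≡ 1 (mod 19) since 19 is prime and gcd(15, 19) = 1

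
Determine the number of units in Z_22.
10

Prime factorization: 22 = 2 × 11
Using the formula φ(n) = n × Π(1 - 1/p) for each prime factor p:
φ(22) = 22 × (1 - 1/2) × (1 - 1/11)
φ(22) = 10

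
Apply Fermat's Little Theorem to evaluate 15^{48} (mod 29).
24

By Fermat's Little Theorem, a^(p-1) ≡ 1 (mod p) for prime p and gcd(a, p) = 1
Here p = 29, so 15^28 ≡ 1 (mod 29)
We can reduce the exponent: 48 mod 28 = 20
So 15^48 ≡ 15^20 (mod 29)
Computing: 15^20 mod 29 = 24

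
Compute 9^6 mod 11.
6 = 4 + 2 (binary 110). Repeated squaring mod 11: 9^1 ≡ 9; 9^2 ≡ 9² = 81 ≡ 4; 9^4 ≡ 4² = 16 ≡ 5. Multiply: 9^6 = 9^4 × 9^2 ≡ 5 × 4 (mod 11): 5 × 4 = 20 ≡ 9. So 9^6 ≡ 9 (mod 11).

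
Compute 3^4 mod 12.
4 = 4 (binary 100). Repeated squaring mod 12: 3^1 ≡ 3; 3^2 ≡ 3² = 9 ≡ 9; 3^4 ≡ 9² = 81 ≡ 9. So 3^4 ≡ 9 (mod 12).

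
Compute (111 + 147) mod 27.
15

(111 + 147) = 258
258 mod 27 = 15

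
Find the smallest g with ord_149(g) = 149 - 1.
p - 1 = 148 has prime divisors 2, 37. h is a primitive root mod 149 iff h^(148/q) ≢ 1 (mod 149) for each such q.
h = 2: 2^74 ≡ 148, 2^4 ≡ 16 (mod 149); none is 1, so 2 has order 148 and is a primitive root.
The smallest primitive root mod 149 is g = 2.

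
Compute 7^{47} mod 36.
31

Using successive squaring:
Binary expansion of 47: 101111
Powers of 7 mod 36 (each is the square of the previous):
  7^1 ≡ 7 (mod 36)
  7^2 ≡ 7² = 49 ≡ 13 (mod 36)
  7^4 ≡ 13² = 169 ≡ 25 (mod 36)
  7^8 ≡ 25² = 625 ≡ 13 (mod 36)
  7^16 ≡ 13² = 169 ≡ 25 (mod 36)
  7^32 ≡ 25² = 625 ≡ 13 (mod 36)
47 = 32 + 8 + 4 + 2 + 1, so 7^47 = 7^32 × 7^8 × 7^4 × 7^2 × 7^1 ≡ 13 × 13 × 25 × 13 × 7 (mod 36)
Multiplying step by step:
  13 × 13 = 169 ≡ 25 (mod 36)
  25 × 25 = 625 ≡ 13 (mod 36)
  13 × 13 = 169 ≡ 25 (mod 36)
  25 × 7 = 175 ≡ 31 (mod 36)
Result: 7^47 ≡ 31 (mod 36)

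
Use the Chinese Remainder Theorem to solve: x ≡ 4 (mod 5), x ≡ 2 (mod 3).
M = 5 × 3 = 15. M₁ = 3, y₁ ≡ 2 (mod 5). M₂ = 5, y₂ ≡ 2 (mod 3). x = 4×3×2 + 2×5×2 ≡ 14 (mod 15)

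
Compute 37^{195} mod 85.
78

Using successive squaring:
Binary expansion of 195: 11000011
Powers of 37 mod 85 (each is the square of the previous):
  37^1 ≡ 37 (mod 85)
  37^2 ≡ 37² = 1369 ≡ 9 (mod 85)
  37^4 ≡ 9² = 81 ≡ 81 (mod 85)
  37^8 ≡ 81² = 6561 ≡ 16 (mod 85)
  37^16 ≡ 16² = 256 ≡ 1 (mod 85)
  37^32 ≡ 1² = 1 ≡ 1 (mod 85)
  37^64 ≡ 1² = 1 ≡ 1 (mod 85)
  37^128 ≡ 1² = 1 ≡ 1 (mod 85)
195 = 128 + 64 + 2 + 1, so 37^195 = 37^128 × 37^64 × 37^2 × 37^1 ≡ 1 × 1 × 9 × 37 (mod 85)
Multiplying step by step:
  1 × 1 = 1 ≡ 1 (mod 85)
  1 × 9 = 9 ≡ 9 (mod 85)
  9 × 37 = 333 ≡ 78 (mod 85)
Result: 37^195 ≡ 78 (mod 85)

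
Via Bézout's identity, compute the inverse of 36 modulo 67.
Extended GCD: 36(-13) + 67(7) = 1. So 36^(-1) ≡ 54 ≡ 54 (mod 67). Verify: 36 × 54 = 1944 ≡ 1 (mod 67)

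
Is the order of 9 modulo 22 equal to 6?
No, the actual order is 5, not 6.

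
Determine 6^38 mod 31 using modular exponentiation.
Using Fermat: 6^{30} ≡ 1 (mod 31). 38 ≡ 8 (mod 30). So 6^{38} ≡ 6^{8} ≡ 5 (mod 31)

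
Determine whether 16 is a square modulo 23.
By Euler's criterion: 16^{11} ≡ 1 (mod 23). Since this equals 1, 16 is a QR.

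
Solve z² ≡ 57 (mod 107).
The square roots of 57 mod 107 are 48 and 59. Verify: 48² = 2304 ≡ 57 (mod 107)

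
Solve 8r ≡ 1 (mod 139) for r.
8^(-1) ≡ 87 (mod 139). Verification: 8 × 87 = 696 ≡ 1 (mod 139)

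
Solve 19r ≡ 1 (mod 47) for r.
19^(-1) ≡ 5 (mod 47). Verification: 19 × 5 = 95 ≡ 1 (mod 47)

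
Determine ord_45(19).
Powers of 19 mod 45: 19^1≡19, 19^2≡1. Order = 2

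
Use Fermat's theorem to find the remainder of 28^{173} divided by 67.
63

By Fermat's Little Theorem, a^(p-1) ≡ 1 (mod p) for prime p and gcd(a, p) = 1
Here p = 67, so 28^66 ≡ 1 (mod 67)
We can reduce the exponent: 173 mod 66 = 41
So 28^173 ≡ 28^41 (mod 67)
Computing: 28^41 mod 67 = 63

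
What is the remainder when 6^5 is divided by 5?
6 ≡ 1 (mod 5). 5 = 4 + 1 (binary 101). Repeated squaring mod 5: 1^1 ≡ 1; 1^2 ≡ 1² = 1 ≡ 1; 1^4 ≡ 1² = 1 ≡ 1. Multiply: 6^5 ≡ 1^4 × 1^1 ≡ 1 × 1 (mod 5): 1 × 1 = 1 ≡ 1. So 6^5 ≡ 1 (mod 5).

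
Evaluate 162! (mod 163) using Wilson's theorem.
By Wilson's theorem, (162)! ≡ -1 ≡ 162 (mod 163)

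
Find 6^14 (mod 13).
Using Fermat: 6^{12} ≡ 1 (mod 13). 14 ≡ 2 (mod 12). So 6^{14} ≡ 6^{2} ≡ 10 (mod 13)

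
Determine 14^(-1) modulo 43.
14^(-1) ≡ 40 (mod 43). Verification: 14 × 40 = 560 ≡ 1 (mod 43)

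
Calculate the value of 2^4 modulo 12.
4 = 4 (binary 100). Repeated squaring mod 12: 2^1 ≡ 2; 2^2 ≡ 2² = 4 ≡ 4; 2^4 ≡ 4² = 16 ≡ 4. So 2^4 ≡ 4 (mod 12).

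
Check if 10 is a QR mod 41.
By Euler's criterion: 10^{20} ≡ 1 (mod 41). Since this equals 1, 10 is a QR.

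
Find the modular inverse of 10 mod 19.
10^(-1) ≡ 2 (mod 19). Verification: 10 × 2 = 20 ≡ 1 (mod 19)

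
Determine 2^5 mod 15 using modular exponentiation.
5 = 4 + 1 (binary 101). Repeated squaring mod 15: 2^1 ≡ 2; 2^2 ≡ 2² = 4 ≡ 4; 2^4 ≡ 4² = 16 ≡ 1. Multiply: 2^5 = 2^4 × 2^1 ≡ 1 × 2 (mod 15): 1 × 2 = 2 ≡ 2. So 2^5 ≡ 2 (mod 15).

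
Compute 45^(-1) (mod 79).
72

Using Extended Euclidean Algorithm:
gcd(45, 79) = 1
Bezout coefficients: 45 × -7 + 79 × 4 = 1
So 45 × -7 ≡ 1 (mod 79)
The inverse is -7 mod 79 = 72
Verification: 45 × 72 = 3240 = 41 × 79 + 1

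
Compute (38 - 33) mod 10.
5

(38 - 33) = 5
5 mod 10 = 5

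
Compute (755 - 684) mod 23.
2

(755 - 684) = 71
71 mod 23 = 2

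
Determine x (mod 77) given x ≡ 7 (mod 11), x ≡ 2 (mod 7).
51

Using the Chinese Remainder Theorem:
M = product of moduli = 77
For equation 1: M_1 = 7, 7 ≡ 7 (mod 11), inverse of 7 mod 11 is 8 (check: 7 × 8 = 56 ≡ 1 (mod 11))
For equation 2: M_2 = 11, 11 ≡ 4 (mod 7), inverse of 11 mod 7 is 2 (check: 4 × 2 = 8 ≡ 1 (mod 7))
Combine: x ≡ Σ r_i×M_i×(M_i⁻¹ mod m_i) = 7×7×8 + 2×11×2 = 392 + 44 = 436
436 mod 77 = 51
x ≡ 51 (mod 77)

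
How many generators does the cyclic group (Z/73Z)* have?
24

The number of primitive roots modulo p is φ(p-1) = φ(72)
φ(72) = 24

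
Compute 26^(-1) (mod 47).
26^(-1) ≡ 38 (mod 47). Verification: 26 × 38 = 988 ≡ 1 (mod 47)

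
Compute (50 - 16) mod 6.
4

(50 - 16) = 34
34 mod 6 = 4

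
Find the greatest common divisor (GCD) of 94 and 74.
2

Using the Euclidean algorithm:
94 = 1 × 74 + 20
74 = 3 × 20 + 14
20 = 1 × 14 + 6
14 = 2 × 6 + 2
6 = 3 × 2 + 0

GCD(94, 74) = 2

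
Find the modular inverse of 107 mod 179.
107^(-1) ≡ 87 (mod 179). Verification: 107 × 87 = 9309 ≡ 1 (mod 179)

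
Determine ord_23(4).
Powers of 4 mod 23: 4^1≡4, 4^2≡16, 4^3≡18, 4^4≡3, 4^5≡12, 4^6≡2, 4^7≡8, 4^8≡9, 4^9≡13, 4^10≡6, 4^11≡1. Order = 11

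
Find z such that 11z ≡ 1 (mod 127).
11^(-1) ≡ 104 (mod 127). Verification: 11 × 104 = 1144 ≡ 1 (mod 127)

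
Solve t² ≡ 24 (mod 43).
The square roots of 24 mod 43 are 14 and 29. Verify: 14² = 196 ≡ 24 (mod 43)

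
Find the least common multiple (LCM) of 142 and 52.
3692

First find GCD(142, 52) using the Euclidean algorithm:
142 = 2 × 52 + 38
52 = 1 × 38 + 14
38 = 2 × 14 + 10
14 = 1 × 10 + 4
10 = 2 × 4 + 2
4 = 2 × 2 + 0
GCD(142, 52) = 2

LCM formula: LCM(a, b) = (a × b) / GCD(a, b)
LCM(142, 52) = (142 × 52) / 2
LCM(142, 52) = 7384 / 2
LCM(142, 52) = 3692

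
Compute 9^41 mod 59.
Using repeated squaring. 41 = 32 + 8 + 1 (binary 101001). Repeated squaring mod 59: 9^1 ≡ 9; 9^2 ≡ 9² = 81 ≡ 22; 9^4 ≡ 22² = 484 ≡ 12; 9^8 ≡ 12² = 144 ≡ 26; 9^16 ≡ 26² = 676 ≡ 27; 9^32 ≡ 27² = 729 ≡ 21. Multiply: 9^41 = 9^32 × 9^8 × 9^1 ≡ 21 × 26 × 9 (mod 59): 21 × 26 = 546 ≡ 15; 15 × 9 = 135 ≡ 17. So 9^41 ≡ 17 (mod 59).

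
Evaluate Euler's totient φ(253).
220

Prime factorization: 253 = 11 × 23
Using the formula φ(n) = n × Π(1 - 1/p) for each prime factor p:
φ(253) = 253 × (1 - 1/11) × (1 - 1/23)
φ(253) = 220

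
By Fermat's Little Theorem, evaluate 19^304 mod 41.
By Fermat: 19^{40} ≡ 1 (mod 41). 304 ≡ 24 (mod 40). So 19^{304} ≡ 19^{24} ≡ 18 (mod 41)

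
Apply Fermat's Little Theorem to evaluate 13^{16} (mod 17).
1

By Fermat's Little Theorem, a^(p-1) ≡ 1 (mod p) for prime p and gcd(a, p) = 1
Here p = 17, so 13^16 ≡ 1 (mod 17)
We can reduce the exponent: 16 mod 16 = 0
So 13^16 ≡ 13^0 (mod 17)
Computing: 13^0 mod 17 = 1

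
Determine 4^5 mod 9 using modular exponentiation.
5 = 4 + 1 (binary 101). Repeated squaring mod 9: 4^1 ≡ 4; 4^2 ≡ 4² = 16 ≡ 7; 4^4 ≡ 7² = 49 ≡ 4. Multiply: 4^5 = 4^4 × 4^1 ≡ 4 × 4 (mod 9): 4 × 4 = 16 ≡ 7. So 4^5 ≡ 7 (mod 9).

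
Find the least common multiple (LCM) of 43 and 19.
817

First find GCD(43, 19) using the Euclidean algorithm:
43 = 2 × 19 + 5
19 = 3 × 5 + 4
5 = 1 × 4 + 1
4 = 4 × 1 + 0
GCD(43, 19) = 1

LCM formula: LCM(a, b) = (a × b) / GCD(a, b)
LCM(43, 19) = (43 × 19) / 1
LCM(43, 19) = 817 / 1
LCM(43, 19) = 817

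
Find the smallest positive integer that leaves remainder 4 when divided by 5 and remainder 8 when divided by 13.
M = 5 × 13 = 65. M₁ = 13, y₁ ≡ 2 (mod 5). M₂ = 5, y₂ ≡ 8 (mod 13). m = 4×13×2 + 8×5×8 ≡ 34 (mod 65). The smallest positive such number is 34.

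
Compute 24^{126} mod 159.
66

Using successive squaring:
Binary expansion of 126: 1111110
Powers of 24 mod 159 (each is the square of the previous):
  24^1 ≡ 24 (mod 159)
  24^2 ≡ 24² = 576 ≡ 99 (mod 159)
  24^4 ≡ 99² = 9801 ≡ 102 (mod 159)
  24^8 ≡ 102² = 10404 ≡ 69 (mod 159)
  24^16 ≡ 69² = 4761 ≡ 150 (mod 159)
  24^32 ≡ 150² = 22500 ≡ 81 (mod 159)
  24^64 ≡ 81² = 6561 ≡ 42 (mod 159)
126 = 64 + 32 + 16 + 8 + 4 + 2, so 24^126 = 24^64 × 24^32 × 24^16 × 24^8 × 24^4 × 24^2 ≡ 42 × 81 × 150 × 69 × 102 × 99 (mod 159)
Multiplying step by step:
  42 × 81 = 3402 ≡ 63 (mod 159)
  63 × 150 = 9450 ≡ 69 (mod 159)
  69 × 69 = 4761 ≡ 150 (mod 159)
  150 × 102 = 15300 ≡ 36 (mod 159)
  36 × 99 = 3564 ≡ 66 (mod 159)
Result: 24^126 ≡ 66 (mod 159)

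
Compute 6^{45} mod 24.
0

Using successive squaring:
Binary expansion of 45: 101101
Powers of 6 mod 24 (each is the square of the previous):
  6^1 ≡ 6 (mod 24)
  6^2 ≡ 6² = 36 ≡ 12 (mod 24)
  6^4 ≡ 12² = 144 ≡ 0 (mod 24)
  6^8 ≡ 0² = 0 ≡ 0 (mod 24)
  6^16 ≡ 0² = 0 ≡ 0 (mod 24)
  6^32 ≡ 0² = 0 ≡ 0 (mod 24)
45 = 32 + 8 + 4 + 1, so 6^45 = 6^32 × 6^8 × 6^4 × 6^1 ≡ 0 × 0 × 0 × 6 (mod 24)
Multiplying step by step:
  0 × 0 = 0 ≡ 0 (mod 24)
  0 × 0 = 0 ≡ 0 (mod 24)
  0 × 6 = 0 ≡ 0 (mod 24)
Result: 6^45 ≡ 0 (mod 24)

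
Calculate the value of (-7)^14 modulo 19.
Using repeated squaring. (-7) ≡ 12 (mod 19). 14 = 8 + 4 + 2 (binary 1110). Repeated squaring mod 19: 12^1 ≡ 12; 12^2 ≡ 12² = 144 ≡ 11; 12^4 ≡ 11² = 121 ≡ 7; 12^8 ≡ 7² = 49 ≡ 11. Multiply: (-7)^14 ≡ 12^8 × 12^4 × 12^2 ≡ 11 × 7 × 11 (mod 19): 11 × 7 = 77 ≡ 1; 1 × 11 = 11 ≡ 11. So (-7)^14 ≡ 11 (mod 19).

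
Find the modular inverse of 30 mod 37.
30^(-1) ≡ 21 (mod 37). Verification: 30 × 21 = 630 ≡ 1 (mod 37)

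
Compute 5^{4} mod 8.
1

Using successive squaring:
Binary expansion of 4: 100
Powers of 5 mod 8 (each is the square of the previous):
  5^1 ≡ 5 (mod 8)
  5^2 ≡ 5² = 25 ≡ 1 (mod 8)
  5^4 ≡ 1² = 1 ≡ 1 (mod 8)
4 is a power of 2, so 5^4 is the last square: ≡ 1 (mod 8)
Result: 5^4 ≡ 1 (mod 8)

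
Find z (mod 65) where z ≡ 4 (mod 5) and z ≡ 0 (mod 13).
M = 5 × 13 = 65. M₁ = 13, y₁ ≡ 2 (mod 5). M₂ = 5, y₂ ≡ 8 (mod 13). z = 4×13×2 + 0×5×8 ≡ 39 (mod 65)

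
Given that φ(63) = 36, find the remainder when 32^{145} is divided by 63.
By Euler: 32^{36} ≡ 1 (mod 63) since gcd(32, 63) = 1. 145 = 4×36 + 1. So 32^{145} ≡ 32^{1} ≡ 32 (mod 63)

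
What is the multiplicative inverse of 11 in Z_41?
15

Using Extended Euclidean Algorithm:
gcd(11, 41) = 1
Bezout coefficients: 11 × 15 + 41 × -4 = 1
So 11 × 15 ≡ 1 (mod 41)
The inverse is 15 mod 41 = 15
Verification: 11 × 15 = 165 = 4 × 41 + 1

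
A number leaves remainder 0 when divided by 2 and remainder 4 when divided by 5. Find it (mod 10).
M = 2 × 5 = 10. M₁ = 5, y₁ ≡ 1 (mod 2). M₂ = 2, y₂ ≡ 3 (mod 5). m = 0×5×1 + 4×2×3 ≡ 4 (mod 10)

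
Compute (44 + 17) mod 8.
5

(44 + 17) = 61
61 mod 8 = 5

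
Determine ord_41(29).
Powers of 29 mod 41: 29^1≡29, 29^2≡21, 29^3≡35, 29^4≡31, 29^5≡38, 29^6≡36, 29^7≡19, 29^8≡18, 29^9≡30, 29^10≡9, 29^11≡15, 29^12≡25, 29^13≡28, 29^14≡33, 29^15≡14, 29^16≡37, 29^17≡7, 29^18≡39, 29^19≡24, 29^20≡40, 29^21≡12, 29^22≡20, 29^23≡6, 29^24≡10, 29^25≡3, 29^26≡5, 29^27≡22, 29^28≡23, 29^29≡11, 29^30≡32, 29^31≡26, 29^32≡16, 29^33≡13, 29^34≡8, 29^35≡27, 29^36≡4, 29^37≡34, 29^38≡2, 29^39≡17, 29^40≡1. Order = 40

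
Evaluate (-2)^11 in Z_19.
Using repeated squaring. (-2) ≡ 17 (mod 19). 11 = 8 + 2 + 1 (binary 1011). Repeated squaring mod 19: 17^1 ≡ 17; 17^2 ≡ 17² = 289 ≡ 4; 17^4 ≡ 4² = 16 ≡ 16; 17^8 ≡ 16² = 256 ≡ 9. Multiply: (-2)^11 ≡ 17^8 × 17^2 × 17^1 ≡ 9 × 4 × 17 (mod 19): 9 × 4 = 36 ≡ 17; 17 × 17 = 289 ≡ 4. So (-2)^11 ≡ 4 (mod 19).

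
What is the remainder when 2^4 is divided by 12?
4 = 4 (binary 100). Repeated squaring mod 12: 2^1 ≡ 2; 2^2 ≡ 2² = 4 ≡ 4; 2^4 ≡ 4² = 16 ≡ 4. So 2^4 ≡ 4 (mod 12).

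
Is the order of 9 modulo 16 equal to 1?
No, the actual order is 2, not 1.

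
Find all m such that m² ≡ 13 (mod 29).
The square roots of 13 mod 29 are 10 and 19. Verify: 10² = 100 ≡ 13 (mod 29)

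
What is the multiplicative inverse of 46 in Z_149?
46^(-1) ≡ 81 (mod 149). Verification: 46 × 81 = 3726 ≡ 1 (mod 149)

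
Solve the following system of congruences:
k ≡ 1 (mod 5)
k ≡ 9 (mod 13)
61

Using the Chinese Remainder Theorem:
M = product of moduli = 65
For equation 1: M_1 = 13, 13 ≡ 3 (mod 5), inverse of 13 mod 5 is 2 (check: 3 × 2 = 6 ≡ 1 (mod 5))
For equation 2: M_2 = 5, 5 ≡ 5 (mod 13), inverse of 5 mod 13 is 8 (check: 5 × 8 = 40 ≡ 1 (mod 13))
Combine: k ≡ Σ r_i×M_i×(M_i⁻¹ mod m_i) = 1×13×2 + 9×5×8 = 26 + 360 = 386
386 mod 65 = 61
k ≡ 61 (mod 65)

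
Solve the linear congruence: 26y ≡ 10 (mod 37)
26

Since gcd(26, 37) = 1 divides 10, a solution exists.
Multiply both sides by the inverse of 26 mod 37:
  26^(-1) mod 37 = 10
  x ≡ 10 × 10 ≡ 100 ≡ 26 (mod 37)
Verification: 26 × 26 = 676 = 18 × 37 + 10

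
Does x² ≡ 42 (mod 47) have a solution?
By Euler's criterion: 42^{23} ≡ 1 (mod 47). Since this equals 1, 42 is a QR.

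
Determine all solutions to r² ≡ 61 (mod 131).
The square roots of 61 mod 131 are 89 and 42. Verify: 89² = 7921 ≡ 61 (mod 131)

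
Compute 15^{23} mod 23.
15

Using successive squaring:
Binary expansion of 23: 10111
Powers of 15 mod 23 (each is the square of the previous):
  15^1 ≡ 15 (mod 23)
  15^2 ≡ 15² = 225 ≡ 18 (mod 23)
  15^4 ≡ 18² = 324 ≡ 2 (mod 23)
  15^8 ≡ 2² = 4 ≡ 4 (mod 23)
  15^16 ≡ 4² = 16 ≡ 16 (mod 23)
23 = 16 + 4 + 2 + 1, so 15^23 = 15^16 × 15^4 × 15^2 × 15^1 ≡ 16 × 2 × 18 × 15 (mod 23)
Multiplying step by step:
  16 × 2 = 32 ≡ 9 (mod 23)
  9 × 18 = 162 ≡ 1 (mod 23)
  1 × 15 = 15 ≡ 15 (mod 23)
Result: 15^23 ≡ 15 (mod 23)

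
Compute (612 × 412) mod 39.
9

(612 × 412) = 252144
252144 mod 39 = 9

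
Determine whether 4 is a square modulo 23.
By Euler's criterion: 4^{11} ≡ 1 (mod 23). Since this equals 1, 4 is a QR.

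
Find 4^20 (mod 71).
Using repeated squaring. 20 = 16 + 4 (binary 10100). Repeated squaring mod 71: 4^1 ≡ 4; 4^2 ≡ 4² = 16 ≡ 16; 4^4 ≡ 16² = 256 ≡ 43; 4^8 ≡ 43² = 1849 ≡ 3; 4^16 ≡ 3² = 9 ≡ 9. Multiply: 4^20 = 4^16 × 4^4 ≡ 9 × 43 (mod 71): 9 × 43 = 387 ≡ 32. So 4^20 ≡ 32 (mod 71).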